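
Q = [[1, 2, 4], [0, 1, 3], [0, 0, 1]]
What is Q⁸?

[[1, 16, 200], [0, 1, 24], [0, 0, 1]]

Q = I + N where N = [[0, 2, 4], [0, 0, 3], [0, 0, 0]] is strictly upper-triangular, so N³ = 0.
(I + N)⁸ = I + 8·N + 28·N² = [[1, 16, 200], [0, 1, 24], [0, 0, 1]].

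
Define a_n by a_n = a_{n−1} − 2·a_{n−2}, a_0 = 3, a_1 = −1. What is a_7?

With companion matrix B = [[1, −2], [1, 0]], [a_n, a_{n−1}]ᵀ = B·[a_{n−1}, a_{n−2}]ᵀ, so [a_7, a_6]ᵀ = B⁶·[a_1, a_0]ᵀ.
B⁶ = [[7, −10], [5, 2]], giving [a_7, a_6]ᵀ = [[−37], [1]].

−37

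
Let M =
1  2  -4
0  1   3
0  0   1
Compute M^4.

[[1, 8, 20], [0, 1, 12], [0, 0, 1]]

M = I + N where N = [[0, 2, -4], [0, 0, 3], [0, 0, 0]] is strictly upper-triangular, so N^3 = 0.
(I + N)^4 = I + 4·N + 6·N^2 = [[1, 8, 20], [0, 1, 12], [0, 0, 1]].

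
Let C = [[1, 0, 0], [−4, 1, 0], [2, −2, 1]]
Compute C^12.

C = I + N where N = [[0, 0, 0], [−4, 0, 0], [2, −2, 0]] is strictly lower-triangular, so N^3 = 0.
(I + N)^12 = I + 12·N + 66·N^2 = [[1, 0, 0], [−48, 1, 0], [552, −24, 1]].

[[1, 0, 0], [−48, 1, 0], [552, −24, 1]]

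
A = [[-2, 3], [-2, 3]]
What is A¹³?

A² = A (a projection; rank 1, trace 1), so A¹³ = A.

[[-2, 3], [-2, 3]]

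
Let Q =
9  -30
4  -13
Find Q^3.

[[129, -390], [52, -157]]

tr Q = -4 and det Q = 3, so the characteristic polynomial is λ² − (-4)λ + (3) with roots -3 and -1.
Eigenvectors give P = [[-5, 3], [-2, 1]] with P⁻¹ = [[1, -3], [2, -5]], and Q = P·diag(-3, -1)·P⁻¹.
Then Q^3 = P·diag(-27, -1)·P⁻¹ = [[135, -3], [54, -1]] · [[1, -3], [2, -5]] = [[129, -390], [52, -157]].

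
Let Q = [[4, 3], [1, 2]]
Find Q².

[[19, 18], [6, 7]]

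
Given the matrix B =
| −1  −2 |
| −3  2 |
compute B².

[[7, −2], [−3, 10]]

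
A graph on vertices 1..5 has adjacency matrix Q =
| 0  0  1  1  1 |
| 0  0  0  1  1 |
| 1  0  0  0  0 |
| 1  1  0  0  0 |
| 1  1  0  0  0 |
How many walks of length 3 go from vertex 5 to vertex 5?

0

The number of length-3 walks from vertex 5 to vertex 5 is entry (5,5) of Q³, where Q is the adjacency matrix.
Q² = [[3, 2, 0, 0, 0], [2, 2, 0, 0, 0], [0, 0, 1, 1, 1], [0, 0, 1, 2, 2], [0, 0, 1, 2, 2]]
Q³ = [[0, 0, 3, 5, 5], [0, 0, 2, 4, 4], [3, 2, 0, 0, 0], [5, 4, 0, 0, 0], [5, 4, 0, 0, 0]]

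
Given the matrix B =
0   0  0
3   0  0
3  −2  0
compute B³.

B is strictly triangular, hence nilpotent: B³ = 0, so B³ = 0.

[[0, 0, 0], [0, 0, 0], [0, 0, 0]]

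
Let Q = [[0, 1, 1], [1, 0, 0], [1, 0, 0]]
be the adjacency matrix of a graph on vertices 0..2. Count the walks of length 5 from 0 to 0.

The number of length-5 walks from vertex 0 to vertex 0 is entry (0,0) of Q^5, where Q is the adjacency matrix.
Q^2 = [[2, 0, 0], [0, 1, 1], [0, 1, 1]]
Q^3 = [[0, 2, 2], [2, 0, 0], [2, 0, 0]]
Q^4 = [[4, 0, 0], [0, 2, 2], [0, 2, 2]]
Q^5 = [[0, 4, 4], [4, 0, 0], [4, 0, 0]]

0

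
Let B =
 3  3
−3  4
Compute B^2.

[[0, 21], [−21, 7]]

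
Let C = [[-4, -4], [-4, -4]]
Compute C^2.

[[32, 32], [32, 32]]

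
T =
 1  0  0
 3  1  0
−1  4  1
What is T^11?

[[1, 0, 0], [33, 1, 0], [649, 44, 1]]

T = I + N where N = [[0, 0, 0], [3, 0, 0], [−1, 4, 0]] is strictly lower-triangular, so N^3 = 0.
(I + N)^11 = I + 11·N + 55·N^2 = [[1, 0, 0], [33, 1, 0], [649, 44, 1]].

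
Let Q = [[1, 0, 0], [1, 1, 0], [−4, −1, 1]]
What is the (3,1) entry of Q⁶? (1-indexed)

Q = I + N where N = [[0, 0, 0], [1, 0, 0], [−4, −1, 0]] is strictly lower-triangular, so N³ = 0.
(I + N)⁶ = I + 6·N + 15·N² = [[1, 0, 0], [6, 1, 0], [−39, −6, 1]].

−39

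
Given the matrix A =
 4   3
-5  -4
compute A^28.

[[1, 0], [0, 1]]

A² = I (check: tr A = 0 and det A = -1), so A^28 = I since 28 is even.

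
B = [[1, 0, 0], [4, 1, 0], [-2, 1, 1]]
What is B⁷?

B = I + N where N = [[0, 0, 0], [4, 0, 0], [-2, 1, 0]] is strictly lower-triangular, so N³ = 0.
(I + N)⁷ = I + 7·N + 21·N² = [[1, 0, 0], [28, 1, 0], [70, 7, 1]].

[[1, 0, 0], [28, 1, 0], [70, 7, 1]]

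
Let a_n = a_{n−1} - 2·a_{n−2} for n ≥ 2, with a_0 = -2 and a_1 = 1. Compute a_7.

With companion matrix B = [[1, -2], [1, 0]], [a_n, a_{n−1}]ᵀ = B·[a_{n−1}, a_{n−2}]ᵀ, so [a_7, a_6]ᵀ = B^6·[a_1, a_0]ᵀ.
B^6 = [[7, -10], [5, 2]], giving [a_7, a_6]ᵀ = [[27], [1]].

27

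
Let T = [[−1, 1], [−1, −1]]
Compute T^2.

[[0, −2], [2, 0]]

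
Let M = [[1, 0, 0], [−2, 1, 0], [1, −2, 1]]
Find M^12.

M = I + N where N = [[0, 0, 0], [−2, 0, 0], [1, −2, 0]] is strictly lower-triangular, so N^3 = 0.
(I + N)^12 = I + 12·N + 66·N^2 = [[1, 0, 0], [−24, 1, 0], [276, −24, 1]].

[[1, 0, 0], [−24, 1, 0], [276, −24, 1]]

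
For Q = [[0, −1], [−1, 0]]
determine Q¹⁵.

[[0, −1], [−1, 0]]

Q² = I (check: tr Q = 0 and det Q = −1), so Q¹⁵ = Q since 15 is odd.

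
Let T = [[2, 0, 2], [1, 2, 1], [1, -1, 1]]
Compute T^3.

[[16, -10, 16], [18, 1, 18], [3, -8, 3]]

T^2 = [[6, -2, 6], [5, 3, 5], [2, -3, 2]]
T^3 = [[16, -10, 16], [18, 1, 18], [3, -8, 3]]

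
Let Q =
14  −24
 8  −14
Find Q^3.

tr Q = 0 and det Q = −4, so the characteristic polynomial is λ² − (0)λ + (−4) with roots 2 and −2.
Eigenvectors give P = [[2, −3], [1, −2]] with P⁻¹ = [[2, −3], [1, −2]], and Q = P·diag(2, −2)·P⁻¹.
Then Q^3 = P·diag(8, −8)·P⁻¹ = [[16, 24], [8, 16]] · [[2, −3], [1, −2]] = [[56, −96], [32, −56]].

[[56, −96], [32, −56]]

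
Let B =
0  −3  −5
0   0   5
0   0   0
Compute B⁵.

[[0, 0, 0], [0, 0, 0], [0, 0, 0]]

B is strictly triangular, hence nilpotent: B³ = 0, so B⁵ = 0.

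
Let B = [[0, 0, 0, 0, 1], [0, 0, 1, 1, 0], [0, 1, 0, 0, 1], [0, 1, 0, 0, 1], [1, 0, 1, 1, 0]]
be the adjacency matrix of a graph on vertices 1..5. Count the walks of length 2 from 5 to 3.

0

The number of length-2 walks from vertex 5 to vertex 3 is entry (5,3) of B^2, where B is the adjacency matrix.
B^2 = [[1, 0, 1, 1, 0], [0, 2, 0, 0, 2], [1, 0, 2, 2, 0], [1, 0, 2, 2, 0], [0, 2, 0, 0, 3]]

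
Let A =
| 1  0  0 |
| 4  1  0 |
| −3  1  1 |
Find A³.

[[1, 0, 0], [12, 1, 0], [3, 3, 1]]

A = I + N where N = [[0, 0, 0], [4, 0, 0], [−3, 1, 0]] is strictly lower-triangular, so N³ = 0.
(I + N)³ = I + 3·N + 3·N² = [[1, 0, 0], [12, 1, 0], [3, 3, 1]].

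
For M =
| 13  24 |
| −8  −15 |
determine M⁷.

tr M = −2 and det M = −3, so the characteristic polynomial is λ² − (−2)λ + (−3) with roots −3 and 1.
Eigenvectors give P = [[−3, −2], [2, 1]] with P⁻¹ = [[1, 2], [−2, −3]], and M = P·diag(−3, 1)·P⁻¹.
Then M⁷ = P·diag(−2187, 1)·P⁻¹ = [[6561, −2], [−4374, 1]] · [[1, 2], [−2, −3]] = [[6565, 13128], [−4376, −8751]].

[[6565, 13128], [−4376, −8751]]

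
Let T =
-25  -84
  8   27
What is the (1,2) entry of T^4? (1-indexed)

-1680

tr T = 2 and det T = -3, so the characteristic polynomial is λ² − (2)λ + (-3) with roots 3 and -1.
Eigenvectors give P = [[-3, 7], [1, -2]] with P⁻¹ = [[2, 7], [1, 3]], and T = P·diag(3, -1)·P⁻¹.
Then T^4 = P·diag(81, 1)·P⁻¹ = [[-243, 7], [81, -2]] · [[2, 7], [1, 3]] = [[-479, -1680], [160, 561]].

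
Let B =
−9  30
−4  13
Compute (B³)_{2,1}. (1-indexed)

−52

tr B = 4 and det B = 3, so the characteristic polynomial is λ² − (4)λ + (3) with roots 3 and 1.
Eigenvectors give P = [[5, 3], [2, 1]] with P⁻¹ = [[−1, 3], [2, −5]], and B = P·diag(3, 1)·P⁻¹.
Then B³ = P·diag(27, 1)·P⁻¹ = [[135, 3], [54, 1]] · [[−1, 3], [2, −5]] = [[−129, 390], [−52, 157]].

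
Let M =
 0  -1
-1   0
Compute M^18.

[[1, 0], [0, 1]]

M² = I (check: tr M = 0 and det M = -1), so M^18 = I since 18 is even.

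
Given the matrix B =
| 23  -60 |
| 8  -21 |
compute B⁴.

[[481, -1200], [160, -399]]

tr B = 2 and det B = -3, so the characteristic polynomial is λ² − (2)λ + (-3) with roots 3 and -1.
Eigenvectors give P = [[3, -5], [1, -2]] with P⁻¹ = [[2, -5], [1, -3]], and B = P·diag(3, -1)·P⁻¹.
Then B⁴ = P·diag(81, 1)·P⁻¹ = [[243, -5], [81, -2]] · [[2, -5], [1, -3]] = [[481, -1200], [160, -399]].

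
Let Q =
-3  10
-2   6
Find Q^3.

[[-27, 70], [-14, 36]]

tr Q = 3 and det Q = 2, so the characteristic polynomial is λ² − (3)λ + (2) with roots 1 and 2.
Eigenvectors give P = [[5, 2], [2, 1]] with P⁻¹ = [[1, -2], [-2, 5]], and Q = P·diag(1, 2)·P⁻¹.
Then Q^3 = P·diag(1, 8)·P⁻¹ = [[5, 16], [2, 8]] · [[1, -2], [-2, 5]] = [[-27, 70], [-14, 36]].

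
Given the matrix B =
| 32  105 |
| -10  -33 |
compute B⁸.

tr B = -1 and det B = -6, so the characteristic polynomial is λ² − (-1)λ + (-6) with roots -3 and 2.
Eigenvectors give P = [[-3, -7], [1, 2]] with P⁻¹ = [[2, 7], [-1, -3]], and B = P·diag(-3, 2)·P⁻¹.
Then B⁸ = P·diag(6561, 256)·P⁻¹ = [[-19683, -1792], [6561, 512]] · [[2, 7], [-1, -3]] = [[-37574, -132405], [12610, 44391]].

[[-37574, -132405], [12610, 44391]]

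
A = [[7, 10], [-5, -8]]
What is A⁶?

tr A = -1 and det A = -6, so the characteristic polynomial is λ² − (-1)λ + (-6) with roots 2 and -3.
Eigenvectors give P = [[2, -1], [-1, 1]] with P⁻¹ = [[1, 1], [1, 2]], and A = P·diag(2, -3)·P⁻¹.
Then A⁶ = P·diag(64, 729)·P⁻¹ = [[128, -729], [-64, 729]] · [[1, 1], [1, 2]] = [[-601, -1330], [665, 1394]].

[[-601, -1330], [665, 1394]]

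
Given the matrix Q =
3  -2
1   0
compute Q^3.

tr Q = 3 and det Q = 2, so the characteristic polynomial is λ² − (3)λ + (2) with roots 2 and 1.
Eigenvectors give P = [[-2, -1], [-1, -1]] with P⁻¹ = [[-1, 1], [1, -2]], and Q = P·diag(2, 1)·P⁻¹.
Then Q^3 = P·diag(8, 1)·P⁻¹ = [[-16, -1], [-8, -1]] · [[-1, 1], [1, -2]] = [[15, -14], [7, -6]].

[[15, -14], [7, -6]]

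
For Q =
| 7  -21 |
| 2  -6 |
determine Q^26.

[[7, -21], [2, -6]]

Q² = Q (a projection; rank 1, trace 1), so Q^26 = Q.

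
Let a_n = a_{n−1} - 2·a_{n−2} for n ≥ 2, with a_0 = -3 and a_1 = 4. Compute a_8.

With companion matrix A = [[1, -2], [1, 0]], [a_n, a_{n−1}]ᵀ = A·[a_{n−1}, a_{n−2}]ᵀ, so [a_8, a_7]ᵀ = A⁷·[a_1, a_0]ᵀ.
A⁷ = [[-3, -14], [7, -10]], giving [a_8, a_7]ᵀ = [[30], [58]].

30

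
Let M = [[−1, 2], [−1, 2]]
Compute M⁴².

M² = M (a projection; rank 1, trace 1), so M⁴² = M.

[[−1, 2], [−1, 2]]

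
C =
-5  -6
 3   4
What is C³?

[[-17, -18], [9, 10]]

tr C = -1 and det C = -2, so the characteristic polynomial is λ² − (-1)λ + (-2) with roots 1 and -2.
Eigenvectors give P = [[1, 2], [-1, -1]] with P⁻¹ = [[-1, -2], [1, 1]], and C = P·diag(1, -2)·P⁻¹.
Then C³ = P·diag(1, -8)·P⁻¹ = [[1, -16], [-1, 8]] · [[-1, -2], [1, 1]] = [[-17, -18], [9, 10]].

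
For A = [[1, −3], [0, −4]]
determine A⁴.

[[1, 153], [0, 256]]

A² = [[1, 9], [0, 16]]
A³ = [[1, −39], [0, −64]]
A⁴ = [[1, 153], [0, 256]]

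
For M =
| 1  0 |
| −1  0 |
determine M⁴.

M² = M (a projection; rank 1, trace 1), so M⁴ = M.

[[1, 0], [−1, 0]]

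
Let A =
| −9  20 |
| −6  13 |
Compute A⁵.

[[−1209, 2420], [−726, 1453]]

tr A = 4 and det A = 3, so the characteristic polynomial is λ² − (4)λ + (3) with roots 1 and 3.
Eigenvectors give P = [[−2, −5], [−1, −3]] with P⁻¹ = [[−3, 5], [1, −2]], and A = P·diag(1, 3)·P⁻¹.
Then A⁵ = P·diag(1, 243)·P⁻¹ = [[−2, −1215], [−1, −729]] · [[−3, 5], [1, −2]] = [[−1209, 2420], [−726, 1453]].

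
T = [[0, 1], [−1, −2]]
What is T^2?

[[−1, −2], [2, 3]]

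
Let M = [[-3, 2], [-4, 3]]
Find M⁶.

M² = I (check: tr M = 0 and det M = -1), so M⁶ = I since 6 is even.

[[1, 0], [0, 1]]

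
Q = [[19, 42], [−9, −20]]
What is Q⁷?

[[775, 1806], [−387, −902]]

tr Q = −1 and det Q = −2, so the characteristic polynomial is λ² − (−1)λ + (−2) with roots 1 and −2.
Eigenvectors give P = [[−7, −2], [3, 1]] with P⁻¹ = [[−1, −2], [3, 7]], and Q = P·diag(1, −2)·P⁻¹.
Then Q⁷ = P·diag(1, −128)·P⁻¹ = [[−7, 256], [3, −128]] · [[−1, −2], [3, 7]] = [[775, 1806], [−387, −902]].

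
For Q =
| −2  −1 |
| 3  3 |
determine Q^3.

Q^2 = [[1, −1], [3, 6]]
Q^3 = [[−5, −4], [12, 15]]

[[−5, −4], [12, 15]]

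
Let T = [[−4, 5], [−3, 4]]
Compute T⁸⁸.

T² = I (check: tr T = 0 and det T = −1), so T⁸⁸ = I since 88 is even.

[[1, 0], [0, 1]]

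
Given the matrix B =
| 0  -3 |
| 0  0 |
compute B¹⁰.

B is strictly triangular, hence nilpotent: B² = 0, so B¹⁰ = 0.

[[0, 0], [0, 0]]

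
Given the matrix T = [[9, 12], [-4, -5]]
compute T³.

tr T = 4 and det T = 3, so the characteristic polynomial is λ² − (4)λ + (3) with roots 3 and 1.
Eigenvectors give P = [[-2, -3], [1, 2]] with P⁻¹ = [[-2, -3], [1, 2]], and T = P·diag(3, 1)·P⁻¹.
Then T³ = P·diag(27, 1)·P⁻¹ = [[-54, -3], [27, 2]] · [[-2, -3], [1, 2]] = [[105, 156], [-52, -77]].

[[105, 156], [-52, -77]]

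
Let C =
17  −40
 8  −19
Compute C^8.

tr C = −2 and det C = −3, so the characteristic polynomial is λ² − (−2)λ + (−3) with roots −3 and 1.
Eigenvectors give P = [[2, 5], [1, 2]] with P⁻¹ = [[−2, 5], [1, −2]], and C = P·diag(−3, 1)·P⁻¹.
Then C^8 = P·diag(6561, 1)·P⁻¹ = [[13122, 5], [6561, 2]] · [[−2, 5], [1, −2]] = [[−26239, 65600], [−13120, 32801]].

[[−26239, 65600], [−13120, 32801]]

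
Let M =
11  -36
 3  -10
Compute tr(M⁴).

tr M = 1 and det M = -2, so the characteristic polynomial is λ² − (1)λ + (-2) with roots 2 and -1.
Eigenvectors give P = [[4, 3], [1, 1]] with P⁻¹ = [[1, -3], [-1, 4]], and M = P·diag(2, -1)·P⁻¹.
Then M⁴ = P·diag(16, 1)·P⁻¹ = [[64, 3], [16, 1]] · [[1, -3], [-1, 4]] = [[61, -180], [15, -44]].

17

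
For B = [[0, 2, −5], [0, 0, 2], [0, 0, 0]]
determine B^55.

[[0, 0, 0], [0, 0, 0], [0, 0, 0]]

B is strictly triangular, hence nilpotent: B^3 = 0, so B^55 = 0.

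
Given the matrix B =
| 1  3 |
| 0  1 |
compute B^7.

B = I + N where N = [[0, 3], [0, 0]] is strictly upper-triangular, so N^2 = 0.
(I + N)^7 = I + 7·N = [[1, 21], [0, 1]].

[[1, 21], [0, 1]]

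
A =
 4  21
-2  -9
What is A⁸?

[[-37574, -132405], [12610, 44391]]

tr A = -5 and det A = 6, so the characteristic polynomial is λ² − (-5)λ + (6) with roots -3 and -2.
Eigenvectors give P = [[3, 7], [-1, -2]] with P⁻¹ = [[-2, -7], [1, 3]], and A = P·diag(-3, -2)·P⁻¹.
Then A⁸ = P·diag(6561, 256)·P⁻¹ = [[19683, 1792], [-6561, -512]] · [[-2, -7], [1, 3]] = [[-37574, -132405], [12610, 44391]].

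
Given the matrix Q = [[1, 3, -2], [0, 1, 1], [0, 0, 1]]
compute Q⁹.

[[1, 27, 90], [0, 1, 9], [0, 0, 1]]

Q = I + N where N = [[0, 3, -2], [0, 0, 1], [0, 0, 0]] is strictly upper-triangular, so N³ = 0.
(I + N)⁹ = I + 9·N + 36·N² = [[1, 27, 90], [0, 1, 9], [0, 0, 1]].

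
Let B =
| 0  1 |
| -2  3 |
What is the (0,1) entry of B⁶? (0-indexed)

63

tr B = 3 and det B = 2, so the characteristic polynomial is λ² − (3)λ + (2) with roots 1 and 2.
Eigenvectors give P = [[1, -1], [1, -2]] with P⁻¹ = [[2, -1], [1, -1]], and B = P·diag(1, 2)·P⁻¹.
Then B⁶ = P·diag(1, 64)·P⁻¹ = [[1, -64], [1, -128]] · [[2, -1], [1, -1]] = [[-62, 63], [-126, 127]].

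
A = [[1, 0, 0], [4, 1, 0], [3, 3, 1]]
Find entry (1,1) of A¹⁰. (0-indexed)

A = I + N where N = [[0, 0, 0], [4, 0, 0], [3, 3, 0]] is strictly lower-triangular, so N³ = 0.
(I + N)¹⁰ = I + 10·N + 45·N² = [[1, 0, 0], [40, 1, 0], [570, 30, 1]].

1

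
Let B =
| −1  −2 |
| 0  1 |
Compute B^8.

B² = I (check: tr B = 0 and det B = −1), so B^8 = I since 8 is even.

[[1, 0], [0, 1]]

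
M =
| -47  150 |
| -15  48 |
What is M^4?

tr M = 1 and det M = -6, so the characteristic polynomial is λ² − (1)λ + (-6) with roots 3 and -2.
Eigenvectors give P = [[-3, 10], [-1, 3]] with P⁻¹ = [[3, -10], [1, -3]], and M = P·diag(3, -2)·P⁻¹.
Then M^4 = P·diag(81, 16)·P⁻¹ = [[-243, 160], [-81, 48]] · [[3, -10], [1, -3]] = [[-569, 1950], [-195, 666]].

[[-569, 1950], [-195, 666]]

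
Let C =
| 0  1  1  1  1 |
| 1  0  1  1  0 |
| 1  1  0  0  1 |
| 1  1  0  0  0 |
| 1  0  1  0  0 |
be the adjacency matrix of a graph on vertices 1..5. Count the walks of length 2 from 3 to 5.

The number of length-2 walks from vertex 3 to vertex 5 is entry (3,5) of C^2, where C is the adjacency matrix.
C^2 = [[4, 2, 2, 1, 1], [2, 3, 1, 1, 2], [2, 1, 3, 2, 1], [1, 1, 2, 2, 1], [1, 2, 1, 1, 2]]

1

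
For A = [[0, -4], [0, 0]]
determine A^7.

[[0, 0], [0, 0]]

A is strictly triangular, hence nilpotent: A^2 = 0, so A^7 = 0.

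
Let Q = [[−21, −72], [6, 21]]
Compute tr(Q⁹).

tr Q = 0 and det Q = −9, so the characteristic polynomial is λ² − (0)λ + (−9) with roots 3 and −3.
Eigenvectors give P = [[−3, 4], [1, −1]] with P⁻¹ = [[1, 4], [1, 3]], and Q = P·diag(3, −3)·P⁻¹.
Then Q⁹ = P·diag(19683, −19683)·P⁻¹ = [[−59049, −78732], [19683, 19683]] · [[1, 4], [1, 3]] = [[−137781, −472392], [39366, 137781]].

0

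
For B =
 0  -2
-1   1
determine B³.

[[2, -6], [-3, 5]]

B² = [[2, -2], [-1, 3]]
B³ = [[2, -6], [-3, 5]]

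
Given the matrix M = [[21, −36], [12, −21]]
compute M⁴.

[[81, 0], [0, 81]]

tr M = 0 and det M = −9, so the characteristic polynomial is λ² − (0)λ + (−9) with roots −3 and 3.
Eigenvectors give P = [[−3, 2], [−2, 1]] with P⁻¹ = [[1, −2], [2, −3]], and M = P·diag(−3, 3)·P⁻¹.
Then M⁴ = P·diag(81, 81)·P⁻¹ = [[−243, 162], [−162, 81]] · [[1, −2], [2, −3]] = [[81, 0], [0, 81]].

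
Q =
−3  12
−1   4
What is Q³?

Q² = Q (a projection; rank 1, trace 1), so Q³ = Q.

[[−3, 12], [−1, 4]]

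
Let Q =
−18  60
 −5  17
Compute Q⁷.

[[−9132, 27780], [−2315, 7073]]

tr Q = −1 and det Q = −6, so the characteristic polynomial is λ² − (−1)λ + (−6) with roots 2 and −3.
Eigenvectors give P = [[3, 4], [1, 1]] with P⁻¹ = [[−1, 4], [1, −3]], and Q = P·diag(2, −3)·P⁻¹.
Then Q⁷ = P·diag(128, −2187)·P⁻¹ = [[384, −8748], [128, −2187]] · [[−1, 4], [1, −3]] = [[−9132, 27780], [−2315, 7073]].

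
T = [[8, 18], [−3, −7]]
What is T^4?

[[46, 90], [−15, −29]]

tr T = 1 and det T = −2, so the characteristic polynomial is λ² − (1)λ + (−2) with roots 2 and −1.
Eigenvectors give P = [[−3, −2], [1, 1]] with P⁻¹ = [[−1, −2], [1, 3]], and T = P·diag(2, −1)·P⁻¹.
Then T^4 = P·diag(16, 1)·P⁻¹ = [[−48, −2], [16, 1]] · [[−1, −2], [1, 3]] = [[46, 90], [−15, −29]].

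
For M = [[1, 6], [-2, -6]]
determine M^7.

[[6049, 12354], [-4118, -8364]]

tr M = -5 and det M = 6, so the characteristic polynomial is λ² − (-5)λ + (6) with roots -3 and -2.
Eigenvectors give P = [[-3, -2], [2, 1]] with P⁻¹ = [[1, 2], [-2, -3]], and M = P·diag(-3, -2)·P⁻¹.
Then M^7 = P·diag(-2187, -128)·P⁻¹ = [[6561, 256], [-4374, -128]] · [[1, 2], [-2, -3]] = [[6049, 12354], [-4118, -8364]].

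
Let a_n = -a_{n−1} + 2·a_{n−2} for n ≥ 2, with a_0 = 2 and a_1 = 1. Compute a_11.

With companion matrix B = [[-1, 2], [1, 0]], [a_n, a_{n−1}]ᵀ = B·[a_{n−1}, a_{n−2}]ᵀ, so [a_11, a_10]ᵀ = B¹⁰·[a_1, a_0]ᵀ.
B¹⁰ = [[683, -682], [-341, 342]], giving [a_11, a_10]ᵀ = [[-681], [343]].

-681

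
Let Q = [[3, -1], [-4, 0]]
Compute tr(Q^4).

Q^2 = [[13, -3], [-12, 4]]
Q^3 = [[51, -13], [-52, 12]]
Q^4 = [[205, -51], [-204, 52]]

257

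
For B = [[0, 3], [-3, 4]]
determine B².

[[-9, 12], [-12, 7]]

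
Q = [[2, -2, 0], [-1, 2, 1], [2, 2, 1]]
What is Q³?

[[16, -32, -10], [-6, 26, 11], [12, 2, 5]]

Q² = [[6, -8, -2], [-2, 8, 3], [4, 2, 3]]
Q³ = [[16, -32, -10], [-6, 26, 11], [12, 2, 5]]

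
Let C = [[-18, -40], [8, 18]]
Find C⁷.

[[-1152, -2560], [512, 1152]]

tr C = 0 and det C = -4, so the characteristic polynomial is λ² − (0)λ + (-4) with roots 2 and -2.
Eigenvectors give P = [[-2, 5], [1, -2]] with P⁻¹ = [[2, 5], [1, 2]], and C = P·diag(2, -2)·P⁻¹.
Then C⁷ = P·diag(128, -128)·P⁻¹ = [[-256, -640], [128, 256]] · [[2, 5], [1, 2]] = [[-1152, -2560], [512, 1152]].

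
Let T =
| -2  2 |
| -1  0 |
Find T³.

T² = [[2, -4], [2, -2]]
T³ = [[0, 4], [-2, 4]]

[[0, 4], [-2, 4]]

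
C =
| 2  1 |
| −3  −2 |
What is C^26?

[[1, 0], [0, 1]]

C² = I (check: tr C = 0 and det C = −1), so C^26 = I since 26 is even.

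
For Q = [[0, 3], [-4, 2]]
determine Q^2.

[[-12, 6], [-8, -8]]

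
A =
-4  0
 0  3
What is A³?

[[-64, 0], [0, 27]]

A² = [[16, 0], [0, 9]]
A³ = [[-64, 0], [0, 27]]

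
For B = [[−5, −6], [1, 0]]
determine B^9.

[[−58025, −115026], [19171, 37830]]

tr B = −5 and det B = 6, so the characteristic polynomial is λ² − (−5)λ + (6) with roots −2 and −3.
Eigenvectors give P = [[−2, −3], [1, 1]] with P⁻¹ = [[1, 3], [−1, −2]], and B = P·diag(−2, −3)·P⁻¹.
Then B^9 = P·diag(−512, −19683)·P⁻¹ = [[1024, 59049], [−512, −19683]] · [[1, 3], [−1, −2]] = [[−58025, −115026], [19171, 37830]].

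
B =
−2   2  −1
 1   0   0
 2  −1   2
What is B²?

[[4, −3, 0], [−2, 2, −1], [−1, 2, 2]]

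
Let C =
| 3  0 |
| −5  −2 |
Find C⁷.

[[2187, 0], [−2315, −128]]

tr C = 1 and det C = −6, so the characteristic polynomial is λ² − (1)λ + (−6) with roots −2 and 3.
Eigenvectors give P = [[0, 1], [−1, −1]] with P⁻¹ = [[−1, −1], [1, 0]], and C = P·diag(−2, 3)·P⁻¹.
Then C⁷ = P·diag(−128, 2187)·P⁻¹ = [[0, 2187], [128, −2187]] · [[−1, −1], [1, 0]] = [[2187, 0], [−2315, −128]].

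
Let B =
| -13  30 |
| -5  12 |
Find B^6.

[[2059, -3990], [665, -1266]]

tr B = -1 and det B = -6, so the characteristic polynomial is λ² − (-1)λ + (-6) with roots -3 and 2.
Eigenvectors give P = [[-3, -2], [-1, -1]] with P⁻¹ = [[-1, 2], [1, -3]], and B = P·diag(-3, 2)·P⁻¹.
Then B^6 = P·diag(729, 64)·P⁻¹ = [[-2187, -128], [-729, -64]] · [[-1, 2], [1, -3]] = [[2059, -3990], [665, -1266]].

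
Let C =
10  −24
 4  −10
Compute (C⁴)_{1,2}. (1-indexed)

tr C = 0 and det C = −4, so the characteristic polynomial is λ² − (0)λ + (−4) with roots 2 and −2.
Eigenvectors give P = [[−3, 2], [−1, 1]] with P⁻¹ = [[−1, 2], [−1, 3]], and C = P·diag(2, −2)·P⁻¹.
Then C⁴ = P·diag(16, 16)·P⁻¹ = [[−48, 32], [−16, 16]] · [[−1, 2], [−1, 3]] = [[16, 0], [0, 16]].

0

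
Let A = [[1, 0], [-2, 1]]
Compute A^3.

A = I + N where N = [[0, 0], [-2, 0]] is strictly lower-triangular, so N^2 = 0.
(I + N)^3 = I + 3·N = [[1, 0], [-6, 1]].

[[1, 0], [-6, 1]]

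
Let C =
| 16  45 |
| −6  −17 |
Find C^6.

tr C = −1 and det C = −2, so the characteristic polynomial is λ² − (−1)λ + (−2) with roots 1 and −2.
Eigenvectors give P = [[3, 5], [−1, −2]] with P⁻¹ = [[2, 5], [−1, −3]], and C = P·diag(1, −2)·P⁻¹.
Then C^6 = P·diag(1, 64)·P⁻¹ = [[3, 320], [−1, −128]] · [[2, 5], [−1, −3]] = [[−314, −945], [126, 379]].

[[−314, −945], [126, 379]]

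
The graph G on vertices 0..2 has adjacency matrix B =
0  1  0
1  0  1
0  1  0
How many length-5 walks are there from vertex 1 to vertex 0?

4

The number of length-5 walks from vertex 1 to vertex 0 is entry (1,0) of B^5, where B is the adjacency matrix.
B^2 = [[1, 0, 1], [0, 2, 0], [1, 0, 1]]
B^3 = [[0, 2, 0], [2, 0, 2], [0, 2, 0]]
B^4 = [[2, 0, 2], [0, 4, 0], [2, 0, 2]]
B^5 = [[0, 4, 0], [4, 0, 4], [0, 4, 0]]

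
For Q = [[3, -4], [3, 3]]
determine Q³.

Q² = [[-3, -24], [18, -3]]
Q³ = [[-81, -60], [45, -81]]

[[-81, -60], [45, -81]]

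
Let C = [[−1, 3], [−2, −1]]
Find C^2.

[[−5, −6], [4, −5]]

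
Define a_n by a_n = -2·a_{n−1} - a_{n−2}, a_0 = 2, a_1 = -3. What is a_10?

12

With companion matrix Q = [[-2, -1], [1, 0]], [a_n, a_{n−1}]ᵀ = Q·[a_{n−1}, a_{n−2}]ᵀ, so [a_10, a_9]ᵀ = Q⁹·[a_1, a_0]ᵀ.
Q⁹ = [[-10, -9], [9, 8]], giving [a_10, a_9]ᵀ = [[12], [-11]].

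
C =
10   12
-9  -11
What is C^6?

[[-188, -252], [189, 253]]

tr C = -1 and det C = -2, so the characteristic polynomial is λ² − (-1)λ + (-2) with roots 1 and -2.
Eigenvectors give P = [[4, -1], [-3, 1]] with P⁻¹ = [[1, 1], [3, 4]], and C = P·diag(1, -2)·P⁻¹.
Then C^6 = P·diag(1, 64)·P⁻¹ = [[4, -64], [-3, 64]] · [[1, 1], [3, 4]] = [[-188, -252], [189, 253]].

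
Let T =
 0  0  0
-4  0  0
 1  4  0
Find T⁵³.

T is strictly triangular, hence nilpotent: T³ = 0, so T⁵³ = 0.

[[0, 0, 0], [0, 0, 0], [0, 0, 0]]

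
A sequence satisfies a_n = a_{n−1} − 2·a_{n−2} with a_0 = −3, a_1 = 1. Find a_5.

−19

With companion matrix B = [[1, −2], [1, 0]], [a_n, a_{n−1}]ᵀ = B·[a_{n−1}, a_{n−2}]ᵀ, so [a_5, a_4]ᵀ = B⁴·[a_1, a_0]ᵀ.
B⁴ = [[−1, 6], [−3, 2]], giving [a_5, a_4]ᵀ = [[−19], [−9]].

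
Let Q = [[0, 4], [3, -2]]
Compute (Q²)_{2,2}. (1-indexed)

16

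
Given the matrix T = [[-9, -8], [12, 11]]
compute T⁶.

tr T = 2 and det T = -3, so the characteristic polynomial is λ² − (2)λ + (-3) with roots -1 and 3.
Eigenvectors give P = [[-1, -2], [1, 3]] with P⁻¹ = [[-3, -2], [1, 1]], and T = P·diag(-1, 3)·P⁻¹.
Then T⁶ = P·diag(1, 729)·P⁻¹ = [[-1, -1458], [1, 2187]] · [[-3, -2], [1, 1]] = [[-1455, -1456], [2184, 2185]].

[[-1455, -1456], [2184, 2185]]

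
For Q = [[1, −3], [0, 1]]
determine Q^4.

Q = I + N where N = [[0, −3], [0, 0]] is strictly upper-triangular, so N^2 = 0.
(I + N)^4 = I + 4·N = [[1, −12], [0, 1]].

[[1, −12], [0, 1]]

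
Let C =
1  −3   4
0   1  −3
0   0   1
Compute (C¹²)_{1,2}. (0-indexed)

−36

C = I + N where N = [[0, −3, 4], [0, 0, −3], [0, 0, 0]] is strictly upper-triangular, so N³ = 0.
(I + N)¹² = I + 12·N + 66·N² = [[1, −36, 642], [0, 1, −36], [0, 0, 1]].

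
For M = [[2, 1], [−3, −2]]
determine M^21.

M² = I (check: tr M = 0 and det M = −1), so M^21 = M since 21 is odd.

[[2, 1], [−3, −2]]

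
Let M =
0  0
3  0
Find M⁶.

M is strictly triangular, hence nilpotent: M² = 0, so M⁶ = 0.

[[0, 0], [0, 0]]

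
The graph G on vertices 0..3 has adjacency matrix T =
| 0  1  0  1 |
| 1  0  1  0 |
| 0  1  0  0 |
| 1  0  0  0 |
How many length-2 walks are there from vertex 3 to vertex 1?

The number of length-2 walks from vertex 3 to vertex 1 is entry (3,1) of T^2, where T is the adjacency matrix.
T^2 = [[2, 0, 1, 0], [0, 2, 0, 1], [1, 0, 1, 0], [0, 1, 0, 1]]

1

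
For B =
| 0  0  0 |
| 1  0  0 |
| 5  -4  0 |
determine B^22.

B is strictly triangular, hence nilpotent: B^3 = 0, so B^22 = 0.

[[0, 0, 0], [0, 0, 0], [0, 0, 0]]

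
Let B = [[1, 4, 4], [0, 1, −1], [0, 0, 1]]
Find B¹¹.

B = I + N where N = [[0, 4, 4], [0, 0, −1], [0, 0, 0]] is strictly upper-triangular, so N³ = 0.
(I + N)¹¹ = I + 11·N + 55·N² = [[1, 44, −176], [0, 1, −11], [0, 0, 1]].

[[1, 44, −176], [0, 1, −11], [0, 0, 1]]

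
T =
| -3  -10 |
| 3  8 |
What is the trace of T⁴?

tr T = 5 and det T = 6, so the characteristic polynomial is λ² − (5)λ + (6) with roots 3 and 2.
Eigenvectors give P = [[5, 2], [-3, -1]] with P⁻¹ = [[-1, -2], [3, 5]], and T = P·diag(3, 2)·P⁻¹.
Then T⁴ = P·diag(81, 16)·P⁻¹ = [[405, 32], [-243, -16]] · [[-1, -2], [3, 5]] = [[-309, -650], [195, 406]].

97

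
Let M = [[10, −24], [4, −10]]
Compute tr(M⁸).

tr M = 0 and det M = −4, so the characteristic polynomial is λ² − (0)λ + (−4) with roots 2 and −2.
Eigenvectors give P = [[3, 2], [1, 1]] with P⁻¹ = [[1, −2], [−1, 3]], and M = P·diag(2, −2)·P⁻¹.
Then M⁸ = P·diag(256, 256)·P⁻¹ = [[768, 512], [256, 256]] · [[1, −2], [−1, 3]] = [[256, 0], [0, 256]].

512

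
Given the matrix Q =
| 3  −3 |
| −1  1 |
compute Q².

[[12, −12], [−4, 4]]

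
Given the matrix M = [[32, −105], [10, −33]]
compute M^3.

[[218, −735], [70, −237]]

tr M = −1 and det M = −6, so the characteristic polynomial is λ² − (−1)λ + (−6) with roots 2 and −3.
Eigenvectors give P = [[7, −3], [2, −1]] with P⁻¹ = [[1, −3], [2, −7]], and M = P·diag(2, −3)·P⁻¹.
Then M^3 = P·diag(8, −27)·P⁻¹ = [[56, 81], [16, 27]] · [[1, −3], [2, −7]] = [[218, −735], [70, −237]].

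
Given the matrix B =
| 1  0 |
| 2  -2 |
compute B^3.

B^2 = [[1, 0], [-2, 4]]
B^3 = [[1, 0], [6, -8]]

[[1, 0], [6, -8]]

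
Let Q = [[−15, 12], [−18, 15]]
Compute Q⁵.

tr Q = 0 and det Q = −9, so the characteristic polynomial is λ² − (0)λ + (−9) with roots 3 and −3.
Eigenvectors give P = [[−2, −1], [−3, −1]] with P⁻¹ = [[1, −1], [−3, 2]], and Q = P·diag(3, −3)·P⁻¹.
Then Q⁵ = P·diag(243, −243)·P⁻¹ = [[−486, 243], [−729, 243]] · [[1, −1], [−3, 2]] = [[−1215, 972], [−1458, 1215]].

[[−1215, 972], [−1458, 1215]]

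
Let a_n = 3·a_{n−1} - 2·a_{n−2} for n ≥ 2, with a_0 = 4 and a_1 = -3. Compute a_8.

-1781

With companion matrix A = [[3, -2], [1, 0]], [a_n, a_{n−1}]ᵀ = A·[a_{n−1}, a_{n−2}]ᵀ, so [a_8, a_7]ᵀ = A⁷·[a_1, a_0]ᵀ.
A⁷ = [[255, -254], [127, -126]], giving [a_8, a_7]ᵀ = [[-1781], [-885]].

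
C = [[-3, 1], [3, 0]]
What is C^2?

[[12, -3], [-9, 3]]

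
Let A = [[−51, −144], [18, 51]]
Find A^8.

[[6561, 0], [0, 6561]]

tr A = 0 and det A = −9, so the characteristic polynomial is λ² − (0)λ + (−9) with roots 3 and −3.
Eigenvectors give P = [[−8, −3], [3, 1]] with P⁻¹ = [[1, 3], [−3, −8]], and A = P·diag(3, −3)·P⁻¹.
Then A^8 = P·diag(6561, 6561)·P⁻¹ = [[−52488, −19683], [19683, 6561]] · [[1, 3], [−3, −8]] = [[6561, 0], [0, 6561]].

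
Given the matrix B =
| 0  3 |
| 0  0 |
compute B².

B is strictly triangular, hence nilpotent: B² = 0, so B² = 0.

[[0, 0], [0, 0]]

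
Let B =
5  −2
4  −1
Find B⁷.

tr B = 4 and det B = 3, so the characteristic polynomial is λ² − (4)λ + (3) with roots 3 and 1.
Eigenvectors give P = [[1, −1], [1, −2]] with P⁻¹ = [[2, −1], [1, −1]], and B = P·diag(3, 1)·P⁻¹.
Then B⁷ = P·diag(2187, 1)·P⁻¹ = [[2187, −1], [2187, −2]] · [[2, −1], [1, −1]] = [[4373, −2186], [4372, −2185]].

[[4373, −2186], [4372, −2185]]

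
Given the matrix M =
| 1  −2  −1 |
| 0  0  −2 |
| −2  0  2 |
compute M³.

[[1, −6, 3], [12, −8, −12], [−18, 12, 10]]

M² = [[3, −2, 1], [4, 0, −4], [−6, 4, 6]]
M³ = [[1, −6, 3], [12, −8, −12], [−18, 12, 10]]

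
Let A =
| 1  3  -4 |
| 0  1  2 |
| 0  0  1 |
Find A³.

[[1, 9, 6], [0, 1, 6], [0, 0, 1]]

A = I + N where N = [[0, 3, -4], [0, 0, 2], [0, 0, 0]] is strictly upper-triangular, so N³ = 0.
(I + N)³ = I + 3·N + 3·N² = [[1, 9, 6], [0, 1, 6], [0, 0, 1]].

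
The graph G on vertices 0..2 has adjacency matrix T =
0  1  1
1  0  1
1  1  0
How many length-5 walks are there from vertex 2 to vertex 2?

10

The number of length-5 walks from vertex 2 to vertex 2 is entry (2,2) of T^5, where T is the adjacency matrix.
T^2 = [[2, 1, 1], [1, 2, 1], [1, 1, 2]]
T^3 = [[2, 3, 3], [3, 2, 3], [3, 3, 2]]
T^4 = [[6, 5, 5], [5, 6, 5], [5, 5, 6]]
T^5 = [[10, 11, 11], [11, 10, 11], [11, 11, 10]]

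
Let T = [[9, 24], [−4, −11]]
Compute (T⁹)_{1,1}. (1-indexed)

39369

tr T = −2 and det T = −3, so the characteristic polynomial is λ² − (−2)λ + (−3) with roots 1 and −3.
Eigenvectors give P = [[−3, −2], [1, 1]] with P⁻¹ = [[−1, −2], [1, 3]], and T = P·diag(1, −3)·P⁻¹.
Then T⁹ = P·diag(1, −19683)·P⁻¹ = [[−3, 39366], [1, −19683]] · [[−1, −2], [1, 3]] = [[39369, 118104], [−19684, −59051]].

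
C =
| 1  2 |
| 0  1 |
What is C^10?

[[1, 20], [0, 1]]

C = I + N where N = [[0, 2], [0, 0]] is strictly upper-triangular, so N^2 = 0.
(I + N)^10 = I + 10·N = [[1, 20], [0, 1]].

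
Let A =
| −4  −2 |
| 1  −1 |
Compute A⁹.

[[−38854, −38342], [19171, 18659]]

tr A = −5 and det A = 6, so the characteristic polynomial is λ² − (−5)λ + (6) with roots −3 and −2.
Eigenvectors give P = [[2, 1], [−1, −1]] with P⁻¹ = [[1, 1], [−1, −2]], and A = P·diag(−3, −2)·P⁻¹.
Then A⁹ = P·diag(−19683, −512)·P⁻¹ = [[−39366, −512], [19683, 512]] · [[1, 1], [−1, −2]] = [[−38854, −38342], [19171, 18659]].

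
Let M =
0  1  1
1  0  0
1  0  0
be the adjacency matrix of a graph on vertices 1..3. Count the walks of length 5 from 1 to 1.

The number of length-5 walks from vertex 1 to vertex 1 is entry (1,1) of M^5, where M is the adjacency matrix.
M^2 = [[2, 0, 0], [0, 1, 1], [0, 1, 1]]
M^3 = [[0, 2, 2], [2, 0, 0], [2, 0, 0]]
M^4 = [[4, 0, 0], [0, 2, 2], [0, 2, 2]]
M^5 = [[0, 4, 4], [4, 0, 0], [4, 0, 0]]

0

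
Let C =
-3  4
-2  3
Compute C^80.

C² = I (check: tr C = 0 and det C = -1), so C^80 = I since 80 is even.

[[1, 0], [0, 1]]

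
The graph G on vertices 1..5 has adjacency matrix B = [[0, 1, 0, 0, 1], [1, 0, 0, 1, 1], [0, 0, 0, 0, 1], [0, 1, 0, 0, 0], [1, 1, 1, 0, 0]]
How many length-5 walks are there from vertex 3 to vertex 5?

12

The number of length-5 walks from vertex 3 to vertex 5 is entry (3,5) of B⁵, where B is the adjacency matrix.
B² = [[2, 1, 1, 1, 1], [1, 3, 1, 0, 1], [1, 1, 1, 0, 0], [1, 0, 0, 1, 1], [1, 1, 0, 1, 3]]
B³ = [[2, 4, 1, 1, 4], [4, 2, 1, 3, 5], [1, 1, 0, 1, 3], [1, 3, 1, 0, 1], [4, 5, 3, 1, 2]]
B⁴ = [[8, 7, 4, 4, 7], [7, 12, 5, 2, 7], [4, 5, 3, 1, 2], [4, 2, 1, 3, 5], [7, 7, 2, 5, 12]]
B⁵ = [[14, 19, 7, 7, 19], [19, 16, 7, 12, 24], [7, 7, 2, 5, 12], [7, 12, 5, 2, 7], [19, 24, 12, 7, 16]]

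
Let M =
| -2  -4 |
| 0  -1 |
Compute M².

[[4, 12], [0, 1]]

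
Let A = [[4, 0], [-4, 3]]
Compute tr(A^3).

A^2 = [[16, 0], [-28, 9]]
A^3 = [[64, 0], [-148, 27]]

91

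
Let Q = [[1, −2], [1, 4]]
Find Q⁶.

tr Q = 5 and det Q = 6, so the characteristic polynomial is λ² − (5)λ + (6) with roots 3 and 2.
Eigenvectors give P = [[−1, 2], [1, −1]] with P⁻¹ = [[1, 2], [1, 1]], and Q = P·diag(3, 2)·P⁻¹.
Then Q⁶ = P·diag(729, 64)·P⁻¹ = [[−729, 128], [729, −64]] · [[1, 2], [1, 1]] = [[−601, −1330], [665, 1394]].

[[−601, −1330], [665, 1394]]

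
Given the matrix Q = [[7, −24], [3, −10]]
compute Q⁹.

tr Q = −3 and det Q = 2, so the characteristic polynomial is λ² − (−3)λ + (2) with roots −2 and −1.
Eigenvectors give P = [[−8, 3], [−3, 1]] with P⁻¹ = [[1, −3], [3, −8]], and Q = P·diag(−2, −1)·P⁻¹.
Then Q⁹ = P·diag(−512, −1)·P⁻¹ = [[4096, −3], [1536, −1]] · [[1, −3], [3, −8]] = [[4087, −12264], [1533, −4600]].

[[4087, −12264], [1533, −4600]]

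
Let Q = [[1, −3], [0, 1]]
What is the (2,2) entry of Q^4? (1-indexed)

Q = I + N where N = [[0, −3], [0, 0]] is strictly upper-triangular, so N^2 = 0.
(I + N)^4 = I + 4·N = [[1, −12], [0, 1]].

1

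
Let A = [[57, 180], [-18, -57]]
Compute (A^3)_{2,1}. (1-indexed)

tr A = 0 and det A = -9, so the characteristic polynomial is λ² − (0)λ + (-9) with roots 3 and -3.
Eigenvectors give P = [[10, -3], [-3, 1]] with P⁻¹ = [[1, 3], [3, 10]], and A = P·diag(3, -3)·P⁻¹.
Then A^3 = P·diag(27, -27)·P⁻¹ = [[270, 81], [-81, -27]] · [[1, 3], [3, 10]] = [[513, 1620], [-162, -513]].

-162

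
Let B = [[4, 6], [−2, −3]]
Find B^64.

B² = B (a projection; rank 1, trace 1), so B^64 = B.

[[4, 6], [−2, −3]]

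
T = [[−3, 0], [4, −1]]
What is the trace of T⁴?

T² = [[9, 0], [−16, 1]]
T³ = [[−27, 0], [52, −1]]
T⁴ = [[81, 0], [−160, 1]]

82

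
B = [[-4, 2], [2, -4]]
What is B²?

[[20, -16], [-16, 20]]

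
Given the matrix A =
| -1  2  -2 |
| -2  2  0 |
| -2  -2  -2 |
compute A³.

A² = [[1, 6, 6], [-2, 0, 4], [10, -4, 8]]
A³ = [[-25, 2, -14], [-6, -12, -4], [-18, -4, -36]]

[[-25, 2, -14], [-6, -12, -4], [-18, -4, -36]]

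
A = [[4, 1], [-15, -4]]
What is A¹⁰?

A² = I (check: tr A = 0 and det A = -1), so A¹⁰ = I since 10 is even.

[[1, 0], [0, 1]]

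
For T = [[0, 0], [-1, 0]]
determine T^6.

T is strictly triangular, hence nilpotent: T^2 = 0, so T^6 = 0.

[[0, 0], [0, 0]]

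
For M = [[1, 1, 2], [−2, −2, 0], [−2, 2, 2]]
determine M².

[[−5, 3, 6], [2, 2, −4], [−10, −2, 0]]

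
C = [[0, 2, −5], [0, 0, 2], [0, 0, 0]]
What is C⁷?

C is strictly triangular, hence nilpotent: C³ = 0, so C⁷ = 0.

[[0, 0, 0], [0, 0, 0], [0, 0, 0]]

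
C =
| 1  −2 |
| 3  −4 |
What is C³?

[[13, −14], [21, −22]]

tr C = −3 and det C = 2, so the characteristic polynomial is λ² − (−3)λ + (2) with roots −1 and −2.
Eigenvectors give P = [[1, −2], [1, −3]] with P⁻¹ = [[3, −2], [1, −1]], and C = P·diag(−1, −2)·P⁻¹.
Then C³ = P·diag(−1, −8)·P⁻¹ = [[−1, 16], [−1, 24]] · [[3, −2], [1, −1]] = [[13, −14], [21, −22]].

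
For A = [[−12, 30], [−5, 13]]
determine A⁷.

[[−4758, 13890], [−2315, 6817]]

tr A = 1 and det A = −6, so the characteristic polynomial is λ² − (1)λ + (−6) with roots 3 and −2.
Eigenvectors give P = [[−2, 3], [−1, 1]] with P⁻¹ = [[1, −3], [1, −2]], and A = P·diag(3, −2)·P⁻¹.
Then A⁷ = P·diag(2187, −128)·P⁻¹ = [[−4374, −384], [−2187, −128]] · [[1, −3], [1, −2]] = [[−4758, 13890], [−2315, 6817]].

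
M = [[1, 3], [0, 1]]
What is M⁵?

[[1, 15], [0, 1]]

M = I + N where N = [[0, 3], [0, 0]] is strictly upper-triangular, so N² = 0.
(I + N)⁵ = I + 5·N = [[1, 15], [0, 1]].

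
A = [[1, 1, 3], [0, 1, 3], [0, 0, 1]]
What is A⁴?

A = I + N where N = [[0, 1, 3], [0, 0, 3], [0, 0, 0]] is strictly upper-triangular, so N³ = 0.
(I + N)⁴ = I + 4·N + 6·N² = [[1, 4, 30], [0, 1, 12], [0, 0, 1]].

[[1, 4, 30], [0, 1, 12], [0, 0, 1]]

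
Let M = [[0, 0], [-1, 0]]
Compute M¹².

M is strictly triangular, hence nilpotent: M² = 0, so M¹² = 0.

[[0, 0], [0, 0]]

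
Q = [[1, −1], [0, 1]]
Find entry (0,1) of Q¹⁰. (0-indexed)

−10

Q = I + N where N = [[0, −1], [0, 0]] is strictly upper-triangular, so N² = 0.
(I + N)¹⁰ = I + 10·N = [[1, −10], [0, 1]].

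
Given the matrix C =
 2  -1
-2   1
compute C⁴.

C² = [[6, -3], [-6, 3]]
C³ = [[18, -9], [-18, 9]]
C⁴ = [[54, -27], [-54, 27]]

[[54, -27], [-54, 27]]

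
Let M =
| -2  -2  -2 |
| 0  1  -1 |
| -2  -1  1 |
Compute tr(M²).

16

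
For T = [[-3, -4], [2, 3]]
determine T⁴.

[[1, 0], [0, 1]]

T² = I (check: tr T = 0 and det T = -1), so T⁴ = I since 4 is even.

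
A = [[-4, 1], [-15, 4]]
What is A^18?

A² = I (check: tr A = 0 and det A = -1), so A^18 = I since 18 is even.

[[1, 0], [0, 1]]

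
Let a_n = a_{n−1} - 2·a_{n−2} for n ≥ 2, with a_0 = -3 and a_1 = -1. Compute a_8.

With companion matrix C = [[1, -2], [1, 0]], [a_n, a_{n−1}]ᵀ = C·[a_{n−1}, a_{n−2}]ᵀ, so [a_8, a_7]ᵀ = C^7·[a_1, a_0]ᵀ.
C^7 = [[-3, -14], [7, -10]], giving [a_8, a_7]ᵀ = [[45], [23]].

45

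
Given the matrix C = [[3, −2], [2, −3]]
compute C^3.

[[15, −10], [10, −15]]

C^2 = [[5, 0], [0, 5]]
C^3 = [[15, −10], [10, −15]]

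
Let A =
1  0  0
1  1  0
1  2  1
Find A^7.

A = I + N where N = [[0, 0, 0], [1, 0, 0], [1, 2, 0]] is strictly lower-triangular, so N^3 = 0.
(I + N)^7 = I + 7·N + 21·N^2 = [[1, 0, 0], [7, 1, 0], [49, 14, 1]].

[[1, 0, 0], [7, 1, 0], [49, 14, 1]]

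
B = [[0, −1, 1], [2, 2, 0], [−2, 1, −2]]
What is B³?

B² = [[−4, −1, −2], [4, 2, 2], [6, 2, 2]]
B³ = [[2, 0, 0], [0, 2, 0], [0, 0, 2]]

[[2, 0, 0], [0, 2, 0], [0, 0, 2]]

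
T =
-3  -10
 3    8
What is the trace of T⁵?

275

tr T = 5 and det T = 6, so the characteristic polynomial is λ² − (5)λ + (6) with roots 3 and 2.
Eigenvectors give P = [[-5, -2], [3, 1]] with P⁻¹ = [[1, 2], [-3, -5]], and T = P·diag(3, 2)·P⁻¹.
Then T⁵ = P·diag(243, 32)·P⁻¹ = [[-1215, -64], [729, 32]] · [[1, 2], [-3, -5]] = [[-1023, -2110], [633, 1298]].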